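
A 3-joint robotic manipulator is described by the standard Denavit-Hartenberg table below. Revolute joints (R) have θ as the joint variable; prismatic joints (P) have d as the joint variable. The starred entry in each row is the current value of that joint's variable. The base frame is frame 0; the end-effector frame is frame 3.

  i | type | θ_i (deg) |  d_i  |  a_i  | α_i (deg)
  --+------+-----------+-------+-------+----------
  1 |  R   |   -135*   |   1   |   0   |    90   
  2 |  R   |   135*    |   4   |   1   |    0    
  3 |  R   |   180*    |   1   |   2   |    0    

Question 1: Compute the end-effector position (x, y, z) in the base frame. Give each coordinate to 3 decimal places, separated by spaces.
-4.036 3.036 0.293

after link 1: o_1 = (0.0000, 0.0000, 1.0000)
after link 2: o_2 = (-2.3284, 3.3284, 1.7071)
after link 3: o_3 = (-4.0355, 3.0355, 0.2929)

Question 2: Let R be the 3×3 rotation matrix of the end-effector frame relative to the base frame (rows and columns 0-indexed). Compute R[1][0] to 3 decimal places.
End-effector x-axis (col 0 of R) = (-0.5000,-0.5000,-0.7071)
R[1][0] = -0.5000

-0.500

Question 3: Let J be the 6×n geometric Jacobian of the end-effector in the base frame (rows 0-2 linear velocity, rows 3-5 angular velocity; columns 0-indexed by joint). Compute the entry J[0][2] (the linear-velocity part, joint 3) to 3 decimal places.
-1.000

axis z_2 = (-0.7071,0.7071,0.0000); lever o_n−o_2 = (-1.7071,-0.2929,-1.4142)
cross product → J_v[:, 2] = (-1.0000,-1.0000,1.4142)
J_ω[:, 2] = z_2
entry J[0][2] = -1.0000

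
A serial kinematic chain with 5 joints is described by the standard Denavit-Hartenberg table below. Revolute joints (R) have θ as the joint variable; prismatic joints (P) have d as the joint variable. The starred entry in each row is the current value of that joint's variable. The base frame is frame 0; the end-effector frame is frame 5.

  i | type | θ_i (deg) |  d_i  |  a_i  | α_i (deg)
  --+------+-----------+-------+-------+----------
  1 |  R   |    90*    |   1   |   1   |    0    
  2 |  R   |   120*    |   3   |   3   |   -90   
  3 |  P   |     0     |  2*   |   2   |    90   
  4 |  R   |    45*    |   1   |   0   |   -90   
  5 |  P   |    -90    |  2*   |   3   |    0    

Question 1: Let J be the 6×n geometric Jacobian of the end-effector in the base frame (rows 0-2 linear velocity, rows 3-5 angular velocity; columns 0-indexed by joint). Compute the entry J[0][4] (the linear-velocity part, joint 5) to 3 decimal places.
prismatic axis z_4 = (0.9659,-0.2588,0.0000)
J_v[:, 4] = z_4; J_ω[:, 4] = (0,0,0)
entry J[0][4] = 0.9659

0.966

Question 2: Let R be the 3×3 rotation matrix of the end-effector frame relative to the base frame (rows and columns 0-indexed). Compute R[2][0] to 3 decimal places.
End-effector x-axis (col 0 of R) = (-0.0000,-0.0000,1.0000)
R[2][0] = 1.0000

1.000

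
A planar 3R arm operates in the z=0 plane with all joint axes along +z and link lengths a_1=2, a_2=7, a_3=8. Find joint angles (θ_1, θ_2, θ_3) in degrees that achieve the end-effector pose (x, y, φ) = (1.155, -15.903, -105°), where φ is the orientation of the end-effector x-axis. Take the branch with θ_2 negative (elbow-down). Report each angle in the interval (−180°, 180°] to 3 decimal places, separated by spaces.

wrist centre = target − a_3·(cos φ, sin φ) = (3.2256, -8.1756)
cos θ_2 = (77.2445−2²−7²)/(2·2·7) = 0.8659; θ_2 = -30.0172° (elbow-down)
β = atan2(-8.1756,3.2256) = -68.4691°; ψ = atan2(-3.5018,8.0611) = -23.4805°
θ_1 = β − ψ = -44.9886°
θ_3 = φ − θ_1 − θ_2 = -29.9943° (wrapped to (-180°,180°])

-44.989 -30.017 -29.994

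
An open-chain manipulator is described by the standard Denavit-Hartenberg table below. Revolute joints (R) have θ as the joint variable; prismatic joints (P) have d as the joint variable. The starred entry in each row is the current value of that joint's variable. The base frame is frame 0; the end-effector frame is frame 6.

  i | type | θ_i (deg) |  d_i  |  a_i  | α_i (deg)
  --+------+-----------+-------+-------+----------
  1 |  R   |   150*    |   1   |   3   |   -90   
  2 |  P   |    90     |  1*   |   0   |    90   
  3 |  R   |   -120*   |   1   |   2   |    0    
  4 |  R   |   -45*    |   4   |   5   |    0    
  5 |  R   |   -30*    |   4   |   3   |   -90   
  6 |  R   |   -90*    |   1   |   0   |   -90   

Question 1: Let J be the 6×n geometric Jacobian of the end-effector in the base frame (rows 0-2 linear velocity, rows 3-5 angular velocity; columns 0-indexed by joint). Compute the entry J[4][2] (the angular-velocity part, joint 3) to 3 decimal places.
axis z_2 = (-0.8660,0.5000,0.0000); lever o_n−o_2 = (-6.1864,7.2848,8.9862)
cross product → J_v[:, 2] = (4.4931,7.7823,-3.2156)
J_ω[:, 2] = z_2
entry J[4][2] = 0.5000

0.500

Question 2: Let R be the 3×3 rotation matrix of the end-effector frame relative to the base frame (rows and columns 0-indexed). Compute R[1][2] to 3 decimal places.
-0.224

End-effector z-axis (col 2 of R) = (-0.1294,-0.2241,0.9659)
R[1][2] = -0.2241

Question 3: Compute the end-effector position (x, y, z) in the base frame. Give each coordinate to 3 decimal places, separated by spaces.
after link 1: o_1 = (-2.5981, 1.5000, 1.0000)
after link 2: o_2 = (-3.0981, 0.6340, 1.0000)
after link 3: o_3 = (-3.0981, 2.6340, 2.0000)
after link 4: o_4 = (-5.9151, 5.7547, 6.8296)
after link 5: o_5 = (-9.7675, 7.0823, 9.7274)
after link 6: o_6 = (-9.2845, 7.9188, 9.9862)

-9.284 7.919 9.986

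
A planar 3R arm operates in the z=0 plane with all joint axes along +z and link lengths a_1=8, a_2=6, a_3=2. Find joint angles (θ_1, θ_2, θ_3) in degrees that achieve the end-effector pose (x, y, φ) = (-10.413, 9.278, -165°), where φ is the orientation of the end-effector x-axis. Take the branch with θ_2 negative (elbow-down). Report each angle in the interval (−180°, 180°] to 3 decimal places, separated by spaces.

wrist centre = target − a_3·(cos φ, sin φ) = (-8.4811, 9.7956)
cos θ_2 = (167.8844−8²−6²)/(2·8·6) = 0.7071; θ_2 = -44.9982° (elbow-down)
β = atan2(9.7956,-8.4811) = 130.8863°; ψ = atan2(-4.2425,12.2428) = -19.1128°
θ_1 = β − ψ = 149.9991°
θ_3 = φ − θ_1 − θ_2 = 89.9991° (wrapped to (-180°,180°])

149.999 -44.998 89.999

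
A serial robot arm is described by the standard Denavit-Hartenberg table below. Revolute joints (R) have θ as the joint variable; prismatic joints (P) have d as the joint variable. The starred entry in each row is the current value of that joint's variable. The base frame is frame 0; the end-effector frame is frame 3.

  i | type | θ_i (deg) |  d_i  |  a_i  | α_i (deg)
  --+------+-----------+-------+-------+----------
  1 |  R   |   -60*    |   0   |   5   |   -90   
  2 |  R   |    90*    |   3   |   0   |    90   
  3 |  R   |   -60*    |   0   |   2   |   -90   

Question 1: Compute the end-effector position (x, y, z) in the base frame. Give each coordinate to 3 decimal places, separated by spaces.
after link 1: o_1 = (2.5000, -4.3301, 0.0000)
after link 2: o_2 = (5.0981, -2.8301, 0.0000)
after link 3: o_3 = (3.5981, -3.6962, -1.0000)

3.598 -3.696 -1.000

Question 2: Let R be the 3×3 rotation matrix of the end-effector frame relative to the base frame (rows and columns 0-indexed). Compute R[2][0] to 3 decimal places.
End-effector x-axis (col 0 of R) = (-0.7500,-0.4330,-0.5000)
R[2][0] = -0.5000

-0.500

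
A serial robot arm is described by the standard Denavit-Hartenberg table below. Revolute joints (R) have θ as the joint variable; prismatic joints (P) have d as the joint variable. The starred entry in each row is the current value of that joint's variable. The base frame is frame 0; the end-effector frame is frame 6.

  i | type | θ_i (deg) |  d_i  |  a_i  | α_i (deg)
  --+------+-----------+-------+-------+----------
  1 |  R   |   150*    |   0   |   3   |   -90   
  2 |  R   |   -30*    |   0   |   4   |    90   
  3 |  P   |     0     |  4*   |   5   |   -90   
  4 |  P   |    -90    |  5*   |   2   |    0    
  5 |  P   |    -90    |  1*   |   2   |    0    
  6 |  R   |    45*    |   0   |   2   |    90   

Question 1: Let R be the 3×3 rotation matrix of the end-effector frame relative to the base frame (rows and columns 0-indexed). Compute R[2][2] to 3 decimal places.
End-effector z-axis (col 2 of R) = (0.2241,-0.1294,-0.9659)
R[2][2] = -0.9659

-0.966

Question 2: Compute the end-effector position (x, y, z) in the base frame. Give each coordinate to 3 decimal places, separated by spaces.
-6.577 -3.131 9.214

after link 1: o_1 = (-2.5981, 1.5000, 0.0000)
after link 2: o_2 = (-5.5981, 3.2321, 2.0000)
after link 3: o_3 = (-7.6160, 4.3971, 7.9641)
after link 4: o_4 = (-9.2500, -0.4330, 9.6962)
after link 5: o_5 = (-8.2500, -2.1651, 8.6962)
after link 6: o_6 = (-6.5770, -3.1310, 9.2138)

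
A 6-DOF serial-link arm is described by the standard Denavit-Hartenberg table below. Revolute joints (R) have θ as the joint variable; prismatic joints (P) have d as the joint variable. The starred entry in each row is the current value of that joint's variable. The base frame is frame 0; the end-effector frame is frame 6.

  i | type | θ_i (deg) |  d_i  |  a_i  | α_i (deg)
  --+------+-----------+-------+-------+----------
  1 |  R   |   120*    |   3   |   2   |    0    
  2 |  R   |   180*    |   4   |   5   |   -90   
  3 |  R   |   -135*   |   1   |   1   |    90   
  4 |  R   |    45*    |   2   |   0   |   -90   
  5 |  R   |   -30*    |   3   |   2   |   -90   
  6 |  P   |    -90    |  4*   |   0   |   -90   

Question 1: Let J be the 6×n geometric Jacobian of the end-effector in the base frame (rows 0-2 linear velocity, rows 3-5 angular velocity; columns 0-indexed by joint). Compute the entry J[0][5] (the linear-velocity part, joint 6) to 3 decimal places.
0.487

prismatic axis z_5 = (0.4874,-0.1370,0.8624)
J_v[:, 5] = z_5; J_ω[:, 5] = (0,0,0)
entry J[0][5] = 0.4874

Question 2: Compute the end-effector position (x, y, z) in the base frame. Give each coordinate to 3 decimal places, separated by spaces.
after link 1: o_1 = (-1.0000, 1.7321, 3.0000)
after link 2: o_2 = (1.5000, -2.5981, 7.0000)
after link 3: o_3 = (2.0125, -1.4857, 7.7071)
after link 4: o_4 = (1.3054, -0.2610, 6.2929)
after link 5: o_5 = (4.1666, 1.4754, 4.9518)
after link 6: o_6 = (6.1161, 0.9272, 8.4013)

6.116 0.927 8.401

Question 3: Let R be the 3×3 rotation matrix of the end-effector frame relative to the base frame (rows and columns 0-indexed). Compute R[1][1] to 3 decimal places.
0.137

End-effector y-axis (col 1 of R) = (-0.4874,0.1370,-0.8624)
R[1][1] = 0.1370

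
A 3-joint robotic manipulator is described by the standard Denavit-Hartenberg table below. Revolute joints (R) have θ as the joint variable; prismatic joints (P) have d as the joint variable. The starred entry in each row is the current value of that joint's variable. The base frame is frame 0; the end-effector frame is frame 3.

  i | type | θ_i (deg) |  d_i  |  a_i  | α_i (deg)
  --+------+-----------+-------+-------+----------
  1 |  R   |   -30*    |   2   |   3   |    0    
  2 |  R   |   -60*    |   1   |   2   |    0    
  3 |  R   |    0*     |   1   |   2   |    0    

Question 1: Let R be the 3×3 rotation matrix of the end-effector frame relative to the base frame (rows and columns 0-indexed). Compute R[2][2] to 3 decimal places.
End-effector z-axis (col 2 of R) = (0.0000,0.0000,1.0000)
R[2][2] = 1.0000

1.000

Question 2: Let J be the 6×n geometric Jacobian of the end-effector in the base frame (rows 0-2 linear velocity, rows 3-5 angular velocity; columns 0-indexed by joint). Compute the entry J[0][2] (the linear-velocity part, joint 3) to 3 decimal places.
2.000

axis z_2 = (0.0000,0.0000,1.0000); lever o_n−o_2 = (0.0000,-2.0000,1.0000)
cross product → J_v[:, 2] = (2.0000,0.0000,-0.0000)
J_ω[:, 2] = z_2
entry J[0][2] = 2.0000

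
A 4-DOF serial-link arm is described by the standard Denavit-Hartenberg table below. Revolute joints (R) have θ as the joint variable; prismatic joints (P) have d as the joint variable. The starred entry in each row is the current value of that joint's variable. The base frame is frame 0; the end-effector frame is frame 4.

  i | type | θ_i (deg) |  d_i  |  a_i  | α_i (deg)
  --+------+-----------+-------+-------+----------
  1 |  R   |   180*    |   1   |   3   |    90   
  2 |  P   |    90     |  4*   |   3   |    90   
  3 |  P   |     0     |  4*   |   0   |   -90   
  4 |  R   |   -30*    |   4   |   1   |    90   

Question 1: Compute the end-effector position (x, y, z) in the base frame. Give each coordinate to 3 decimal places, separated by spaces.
-7.500 8.000 4.866

after link 1: o_1 = (-3.0000, 0.0000, 1.0000)
after link 2: o_2 = (-3.0000, 4.0000, 4.0000)
after link 3: o_3 = (-7.0000, 4.0000, 4.0000)
after link 4: o_4 = (-7.5000, 8.0000, 4.8660)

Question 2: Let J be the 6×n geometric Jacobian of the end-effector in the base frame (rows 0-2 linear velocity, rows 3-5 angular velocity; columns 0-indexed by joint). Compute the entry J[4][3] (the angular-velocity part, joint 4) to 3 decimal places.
axis z_3 = (0.0000,1.0000,0.0000); lever o_n−o_3 = (-0.5000,4.0000,0.8660)
cross product → J_v[:, 3] = (0.8660,-0.0000,0.5000)
J_ω[:, 3] = z_3
entry J[4][3] = 1.0000

1.000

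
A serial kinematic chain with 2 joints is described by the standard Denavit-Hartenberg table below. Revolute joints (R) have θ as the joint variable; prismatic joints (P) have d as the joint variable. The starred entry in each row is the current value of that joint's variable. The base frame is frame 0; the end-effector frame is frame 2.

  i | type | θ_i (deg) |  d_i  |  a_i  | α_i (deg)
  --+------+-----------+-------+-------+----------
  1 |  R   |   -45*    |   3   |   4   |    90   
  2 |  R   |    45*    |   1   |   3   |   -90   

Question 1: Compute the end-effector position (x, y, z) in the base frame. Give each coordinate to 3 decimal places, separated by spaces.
3.621 -5.036 5.121

after link 1: o_1 = (2.8284, -2.8284, 3.0000)
after link 2: o_2 = (3.6213, -5.0355, 5.1213)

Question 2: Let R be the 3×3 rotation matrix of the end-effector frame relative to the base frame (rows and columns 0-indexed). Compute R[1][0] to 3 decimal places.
End-effector x-axis (col 0 of R) = (0.5000,-0.5000,0.7071)
R[1][0] = -0.5000

-0.500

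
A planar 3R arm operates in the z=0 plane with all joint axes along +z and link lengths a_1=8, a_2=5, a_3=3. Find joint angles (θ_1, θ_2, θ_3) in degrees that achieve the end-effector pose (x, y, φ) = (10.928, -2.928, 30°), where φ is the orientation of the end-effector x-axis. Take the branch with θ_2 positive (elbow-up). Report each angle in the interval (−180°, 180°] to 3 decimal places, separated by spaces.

-60.001 90.004 -0.003

wrist centre = target − a_3·(cos φ, sin φ) = (8.3299, -4.4280)
cos θ_2 = (88.9948−8²−5²)/(2·8·5) = -0.0001; θ_2 = 90.0037° (elbow-up)
β = atan2(-4.4280,8.3299) = -27.9941°; ψ = atan2(5.0000,7.9997) = 32.0064°
θ_1 = β − ψ = -60.0005°
θ_3 = φ − θ_1 − θ_2 = -0.0032° (wrapped to (-180°,180°])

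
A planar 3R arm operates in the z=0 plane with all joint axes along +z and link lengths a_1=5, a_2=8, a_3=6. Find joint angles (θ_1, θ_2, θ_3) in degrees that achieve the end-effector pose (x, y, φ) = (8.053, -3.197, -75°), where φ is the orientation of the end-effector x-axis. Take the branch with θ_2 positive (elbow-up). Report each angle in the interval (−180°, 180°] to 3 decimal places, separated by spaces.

wrist centre = target − a_3·(cos φ, sin φ) = (6.5001, 2.5986)
cos θ_2 = (49.0036−5²−8²)/(2·5·8) = -0.5000; θ_2 = 119.9970° (elbow-up)
β = atan2(2.5986,6.5001) = 21.7902°; ψ = atan2(6.9284,1.0004) = 81.7841°
θ_1 = β − ψ = -59.9939°
θ_3 = φ − θ_1 − θ_2 = -135.0031° (wrapped to (-180°,180°])

-59.994 119.997 -135.003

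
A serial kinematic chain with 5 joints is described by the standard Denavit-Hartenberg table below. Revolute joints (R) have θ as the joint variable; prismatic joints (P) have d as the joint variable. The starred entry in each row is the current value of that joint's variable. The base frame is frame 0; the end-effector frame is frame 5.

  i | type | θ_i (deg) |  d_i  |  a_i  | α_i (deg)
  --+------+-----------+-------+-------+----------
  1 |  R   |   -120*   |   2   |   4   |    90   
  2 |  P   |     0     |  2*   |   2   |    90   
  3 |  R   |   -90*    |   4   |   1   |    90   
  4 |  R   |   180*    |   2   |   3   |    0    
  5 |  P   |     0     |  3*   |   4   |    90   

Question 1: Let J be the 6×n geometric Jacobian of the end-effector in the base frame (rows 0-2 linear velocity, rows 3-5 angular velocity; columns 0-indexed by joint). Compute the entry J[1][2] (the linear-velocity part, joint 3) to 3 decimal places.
axis z_2 = (-0.0000,0.0000,-1.0000); lever o_n−o_2 = (-2.6962,7.3301,-4.0000)
cross product → J_v[:, 2] = (7.3301,2.6962,-0.0000)
J_ω[:, 2] = z_2
entry J[1][2] = 2.6962

2.696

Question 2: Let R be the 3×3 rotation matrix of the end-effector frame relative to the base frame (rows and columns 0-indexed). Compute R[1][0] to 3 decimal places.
End-effector x-axis (col 0 of R) = (-0.8660,0.5000,0.0000)
R[1][0] = 0.5000

0.500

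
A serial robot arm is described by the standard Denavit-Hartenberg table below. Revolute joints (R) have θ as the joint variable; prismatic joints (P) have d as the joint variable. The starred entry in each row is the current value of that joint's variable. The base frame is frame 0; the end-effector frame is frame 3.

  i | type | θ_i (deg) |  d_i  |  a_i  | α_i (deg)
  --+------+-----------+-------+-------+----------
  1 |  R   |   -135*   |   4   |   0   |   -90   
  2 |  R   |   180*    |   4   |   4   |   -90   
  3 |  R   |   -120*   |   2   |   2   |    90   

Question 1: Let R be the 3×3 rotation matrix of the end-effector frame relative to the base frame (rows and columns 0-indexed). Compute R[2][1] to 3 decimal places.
End-effector y-axis (col 1 of R) = (0.0000,0.0000,1.0000)
R[2][1] = 1.0000

1.000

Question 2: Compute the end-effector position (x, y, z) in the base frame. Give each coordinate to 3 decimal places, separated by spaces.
6.174 -1.932 6.000

after link 1: o_1 = (0.0000, 0.0000, 4.0000)
after link 2: o_2 = (5.6569, 0.0000, 4.0000)
after link 3: o_3 = (6.1745, -1.9319, 6.0000)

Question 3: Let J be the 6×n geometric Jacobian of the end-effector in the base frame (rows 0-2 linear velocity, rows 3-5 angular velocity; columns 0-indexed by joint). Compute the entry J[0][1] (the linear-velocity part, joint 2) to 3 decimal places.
-1.414

axis z_1 = (0.7071,-0.7071,0.0000); lever o_n−o_1 = (6.1745,-1.9319,2.0000)
cross product → J_v[:, 1] = (-1.4142,-1.4142,3.0000)
J_ω[:, 1] = z_1
entry J[0][1] = -1.4142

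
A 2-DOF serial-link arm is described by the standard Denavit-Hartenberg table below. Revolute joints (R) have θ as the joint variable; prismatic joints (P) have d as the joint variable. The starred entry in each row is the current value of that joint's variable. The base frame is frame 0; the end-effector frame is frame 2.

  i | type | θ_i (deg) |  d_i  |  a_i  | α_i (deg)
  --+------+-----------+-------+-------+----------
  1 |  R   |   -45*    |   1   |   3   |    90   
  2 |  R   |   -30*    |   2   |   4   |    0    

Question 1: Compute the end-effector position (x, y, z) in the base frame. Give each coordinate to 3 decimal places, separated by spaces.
3.157 -5.985 -1.000

after link 1: o_1 = (2.1213, -2.1213, 1.0000)
after link 2: o_2 = (3.1566, -5.9850, -1.0000)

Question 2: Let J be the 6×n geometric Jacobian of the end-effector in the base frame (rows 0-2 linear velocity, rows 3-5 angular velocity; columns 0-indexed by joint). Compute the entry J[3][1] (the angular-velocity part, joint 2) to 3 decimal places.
-0.707

axis z_1 = (-0.7071,-0.7071,0.0000); lever o_n−o_1 = (1.0353,-3.8637,-2.0000)
cross product → J_v[:, 1] = (1.4142,-1.4142,3.4641)
J_ω[:, 1] = z_1
entry J[3][1] = -0.7071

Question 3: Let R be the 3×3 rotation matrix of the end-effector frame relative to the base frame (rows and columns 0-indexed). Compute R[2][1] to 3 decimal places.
End-effector y-axis (col 1 of R) = (0.3536,-0.3536,0.8660)
R[2][1] = 0.8660

0.866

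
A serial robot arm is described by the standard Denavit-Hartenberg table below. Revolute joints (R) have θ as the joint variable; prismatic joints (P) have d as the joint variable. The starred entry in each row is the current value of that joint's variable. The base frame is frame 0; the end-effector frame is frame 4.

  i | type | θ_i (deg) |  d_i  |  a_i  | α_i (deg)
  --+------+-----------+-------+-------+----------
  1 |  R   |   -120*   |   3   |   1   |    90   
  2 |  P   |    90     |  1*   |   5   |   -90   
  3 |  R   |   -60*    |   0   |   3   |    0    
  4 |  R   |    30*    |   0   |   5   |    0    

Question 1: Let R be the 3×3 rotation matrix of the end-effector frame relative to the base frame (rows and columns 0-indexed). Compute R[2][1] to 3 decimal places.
0.500

End-effector y-axis (col 1 of R) = (0.7500,-0.4330,0.5000)
R[2][1] = 0.5000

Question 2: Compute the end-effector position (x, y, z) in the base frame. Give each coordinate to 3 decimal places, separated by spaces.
after link 1: o_1 = (-0.5000, -0.8660, 3.0000)
after link 2: o_2 = (-1.3660, -0.3660, 8.0000)
after link 3: o_3 = (-3.6160, 0.9330, 9.5000)
after link 4: o_4 = (-5.7811, 2.1830, 13.8301)

-5.781 2.183 13.830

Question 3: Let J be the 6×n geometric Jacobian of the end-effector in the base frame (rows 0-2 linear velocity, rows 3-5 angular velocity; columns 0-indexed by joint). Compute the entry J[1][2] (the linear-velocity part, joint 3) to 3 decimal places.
-2.915

axis z_2 = (0.5000,0.8660,0.0000); lever o_n−o_2 = (-4.4151,2.5490,5.8301)
cross product → J_v[:, 2] = (5.0490,-2.9151,5.0981)
J_ω[:, 2] = z_2
entry J[1][2] = -2.9151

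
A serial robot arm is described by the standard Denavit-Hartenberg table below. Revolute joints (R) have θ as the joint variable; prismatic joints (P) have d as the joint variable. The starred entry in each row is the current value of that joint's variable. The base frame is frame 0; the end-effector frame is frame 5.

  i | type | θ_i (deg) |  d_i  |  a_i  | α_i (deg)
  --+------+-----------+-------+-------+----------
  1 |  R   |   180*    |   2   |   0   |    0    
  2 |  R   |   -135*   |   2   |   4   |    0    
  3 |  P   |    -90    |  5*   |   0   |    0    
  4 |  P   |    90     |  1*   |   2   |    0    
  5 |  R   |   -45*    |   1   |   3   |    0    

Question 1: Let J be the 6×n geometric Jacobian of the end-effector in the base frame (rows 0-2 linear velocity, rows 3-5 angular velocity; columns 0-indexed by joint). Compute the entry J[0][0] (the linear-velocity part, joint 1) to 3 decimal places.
axis z_0 = ẑ; lever o_n−o_0 = (7.2426,4.2426,11.0000)
cross product → J_v[:, 0] = (-4.2426,7.2426,0.0000)
J_ω[:, 0] = z_0
entry J[0][0] = -4.2426

-4.243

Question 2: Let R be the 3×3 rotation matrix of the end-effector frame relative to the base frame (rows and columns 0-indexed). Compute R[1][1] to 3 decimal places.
1.000

End-effector y-axis (col 1 of R) = (0.0000,1.0000,0.0000)
R[1][1] = 1.0000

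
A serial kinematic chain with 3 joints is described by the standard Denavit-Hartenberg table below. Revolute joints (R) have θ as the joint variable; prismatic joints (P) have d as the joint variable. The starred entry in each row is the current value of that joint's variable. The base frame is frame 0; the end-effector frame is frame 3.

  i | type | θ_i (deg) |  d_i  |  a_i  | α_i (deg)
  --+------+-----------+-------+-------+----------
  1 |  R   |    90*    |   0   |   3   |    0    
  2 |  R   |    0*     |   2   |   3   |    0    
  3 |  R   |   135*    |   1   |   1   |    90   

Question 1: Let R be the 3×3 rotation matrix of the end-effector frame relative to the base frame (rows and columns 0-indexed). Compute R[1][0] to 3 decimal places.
End-effector x-axis (col 0 of R) = (-0.7071,-0.7071,0.0000)
R[1][0] = -0.7071

-0.707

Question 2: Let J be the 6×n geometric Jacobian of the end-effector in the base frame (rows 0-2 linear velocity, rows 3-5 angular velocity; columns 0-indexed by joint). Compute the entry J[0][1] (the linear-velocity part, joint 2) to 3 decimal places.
axis z_1 = (0.0000,0.0000,1.0000); lever o_n−o_1 = (-0.7071,2.2929,3.0000)
cross product → J_v[:, 1] = (-2.2929,-0.7071,0.0000)
J_ω[:, 1] = z_1
entry J[0][1] = -2.2929

-2.293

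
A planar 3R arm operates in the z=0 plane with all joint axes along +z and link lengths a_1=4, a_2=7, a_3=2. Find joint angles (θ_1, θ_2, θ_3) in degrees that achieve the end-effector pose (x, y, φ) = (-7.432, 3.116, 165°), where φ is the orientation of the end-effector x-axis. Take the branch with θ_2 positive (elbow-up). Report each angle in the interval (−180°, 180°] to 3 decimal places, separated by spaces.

wrist centre = target − a_3·(cos φ, sin φ) = (-5.5001, 2.5984)
cos θ_2 = (37.0031−4²−7²)/(2·4·7) = -0.4999; θ_2 = 119.9963° (elbow-up)
β = atan2(2.5984,-5.5001) = 154.7132°; ψ = atan2(6.0624,0.5004) = 85.2815°
θ_1 = β − ψ = 69.4317°
θ_3 = φ − θ_1 − θ_2 = -24.4280° (wrapped to (-180°,180°])

69.432 119.996 -24.428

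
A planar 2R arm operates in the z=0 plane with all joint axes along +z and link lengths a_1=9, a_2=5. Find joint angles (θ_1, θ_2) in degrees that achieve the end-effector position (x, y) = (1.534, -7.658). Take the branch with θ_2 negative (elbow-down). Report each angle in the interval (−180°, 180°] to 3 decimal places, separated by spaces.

cos θ_2 = (60.9981−9²−5²)/(2·9·5) = -0.5000; θ_2 = -120.0014° (elbow-down)
β = atan2(-7.6580,1.5340) = -78.6728°; ψ = atan2(-4.3301,6.4999) = -33.6706°
θ_1 = β − ψ = -45.0022°

-45.002 -120.001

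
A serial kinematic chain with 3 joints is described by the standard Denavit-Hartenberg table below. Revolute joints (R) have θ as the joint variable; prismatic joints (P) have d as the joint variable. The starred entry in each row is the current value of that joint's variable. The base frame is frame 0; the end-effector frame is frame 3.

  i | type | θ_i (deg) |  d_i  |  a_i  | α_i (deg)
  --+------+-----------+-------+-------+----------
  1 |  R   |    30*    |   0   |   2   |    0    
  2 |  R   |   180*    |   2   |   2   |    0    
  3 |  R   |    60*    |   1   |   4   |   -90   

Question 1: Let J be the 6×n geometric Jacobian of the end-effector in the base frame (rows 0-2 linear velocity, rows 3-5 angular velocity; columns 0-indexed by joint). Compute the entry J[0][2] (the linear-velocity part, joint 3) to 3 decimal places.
axis z_2 = (0.0000,0.0000,1.0000); lever o_n−o_2 = (-0.0000,-4.0000,1.0000)
cross product → J_v[:, 2] = (4.0000,-0.0000,0.0000)
J_ω[:, 2] = z_2
entry J[0][2] = 4.0000

4.000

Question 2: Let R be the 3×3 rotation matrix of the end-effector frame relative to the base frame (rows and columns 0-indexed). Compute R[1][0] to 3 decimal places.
End-effector x-axis (col 0 of R) = (-0.0000,-1.0000,0.0000)
R[1][0] = -1.0000

-1.000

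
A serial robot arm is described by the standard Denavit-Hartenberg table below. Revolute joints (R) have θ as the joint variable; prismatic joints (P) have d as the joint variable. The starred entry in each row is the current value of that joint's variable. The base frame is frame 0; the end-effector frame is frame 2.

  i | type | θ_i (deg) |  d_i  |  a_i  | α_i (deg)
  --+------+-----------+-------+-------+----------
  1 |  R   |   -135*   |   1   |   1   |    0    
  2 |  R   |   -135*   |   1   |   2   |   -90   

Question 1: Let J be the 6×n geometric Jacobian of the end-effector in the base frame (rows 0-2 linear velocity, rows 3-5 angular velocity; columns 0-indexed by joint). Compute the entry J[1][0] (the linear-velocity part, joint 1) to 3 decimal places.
axis z_0 = ẑ; lever o_n−o_0 = (-0.7071,1.2929,2.0000)
cross product → J_v[:, 0] = (-1.2929,-0.7071,0.0000)
J_ω[:, 0] = z_0
entry J[1][0] = -0.7071

-0.707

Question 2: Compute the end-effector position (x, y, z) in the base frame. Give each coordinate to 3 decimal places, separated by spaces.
after link 1: o_1 = (-0.7071, -0.7071, 1.0000)
after link 2: o_2 = (-0.7071, 1.2929, 2.0000)

-0.707 1.293 2.000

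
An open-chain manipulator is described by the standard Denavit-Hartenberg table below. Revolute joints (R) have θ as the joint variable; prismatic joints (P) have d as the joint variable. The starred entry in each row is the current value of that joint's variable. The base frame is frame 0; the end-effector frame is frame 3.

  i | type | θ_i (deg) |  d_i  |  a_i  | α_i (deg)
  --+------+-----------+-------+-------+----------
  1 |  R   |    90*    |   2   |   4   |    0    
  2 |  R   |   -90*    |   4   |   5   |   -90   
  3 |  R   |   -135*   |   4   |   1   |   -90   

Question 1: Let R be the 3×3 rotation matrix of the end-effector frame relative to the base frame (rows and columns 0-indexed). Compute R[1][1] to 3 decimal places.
-1.000

End-effector y-axis (col 1 of R) = (0.0000,-1.0000,-0.0000)
R[1][1] = -1.0000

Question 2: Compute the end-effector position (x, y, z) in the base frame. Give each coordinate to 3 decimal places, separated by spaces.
after link 1: o_1 = (0.0000, 4.0000, 2.0000)
after link 2: o_2 = (5.0000, 4.0000, 6.0000)
after link 3: o_3 = (4.2929, 8.0000, 6.7071)

4.293 8.000 6.707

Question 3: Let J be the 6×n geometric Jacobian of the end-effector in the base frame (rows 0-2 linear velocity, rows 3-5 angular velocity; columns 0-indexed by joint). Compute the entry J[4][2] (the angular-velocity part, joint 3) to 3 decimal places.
axis z_2 = (0.0000,1.0000,0.0000); lever o_n−o_2 = (-0.7071,4.0000,0.7071)
cross product → J_v[:, 2] = (0.7071,-0.0000,0.7071)
J_ω[:, 2] = z_2
entry J[4][2] = 1.0000

1.000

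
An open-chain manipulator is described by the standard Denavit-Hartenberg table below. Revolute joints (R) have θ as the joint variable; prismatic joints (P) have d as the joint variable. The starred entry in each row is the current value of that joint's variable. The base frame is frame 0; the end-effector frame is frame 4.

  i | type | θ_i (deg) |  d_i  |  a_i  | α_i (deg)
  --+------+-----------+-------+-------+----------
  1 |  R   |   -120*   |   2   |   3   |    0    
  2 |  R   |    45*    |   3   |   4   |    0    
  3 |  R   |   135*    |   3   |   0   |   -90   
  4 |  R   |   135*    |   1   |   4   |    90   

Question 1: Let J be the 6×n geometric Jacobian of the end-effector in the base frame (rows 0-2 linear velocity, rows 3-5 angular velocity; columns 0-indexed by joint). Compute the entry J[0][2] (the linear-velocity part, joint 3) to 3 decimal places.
1.949

axis z_2 = (0.0000,0.0000,1.0000); lever o_n−o_2 = (-2.2802,-1.9495,0.1716)
cross product → J_v[:, 2] = (1.9495,-2.2802,0.0000)
J_ω[:, 2] = z_2
entry J[0][2] = 1.9495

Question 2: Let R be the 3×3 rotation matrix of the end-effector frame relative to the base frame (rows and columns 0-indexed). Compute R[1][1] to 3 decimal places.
End-effector y-axis (col 1 of R) = (-0.8660,0.5000,0.0000)
R[1][1] = 0.5000

0.500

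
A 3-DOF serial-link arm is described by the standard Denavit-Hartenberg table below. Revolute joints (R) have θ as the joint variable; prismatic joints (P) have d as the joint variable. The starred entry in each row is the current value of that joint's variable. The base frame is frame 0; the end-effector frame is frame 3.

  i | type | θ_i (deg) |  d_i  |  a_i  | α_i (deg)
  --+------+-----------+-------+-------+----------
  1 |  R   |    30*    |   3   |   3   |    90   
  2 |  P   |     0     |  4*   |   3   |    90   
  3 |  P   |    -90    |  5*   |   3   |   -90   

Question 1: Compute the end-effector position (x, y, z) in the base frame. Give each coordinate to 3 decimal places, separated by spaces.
5.696 2.134 -2.000

after link 1: o_1 = (2.5981, 1.5000, 3.0000)
after link 2: o_2 = (7.1962, -0.4641, 3.0000)
after link 3: o_3 = (5.6962, 2.1340, -2.0000)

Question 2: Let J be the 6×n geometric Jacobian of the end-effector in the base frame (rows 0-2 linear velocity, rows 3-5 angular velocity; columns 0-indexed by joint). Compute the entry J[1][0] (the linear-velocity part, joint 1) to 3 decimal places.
5.696

axis z_0 = ẑ; lever o_n−o_0 = (5.6962,2.1340,-2.0000)
cross product → J_v[:, 0] = (-2.1340,5.6962,0.0000)
J_ω[:, 0] = z_0
entry J[1][0] = 5.6962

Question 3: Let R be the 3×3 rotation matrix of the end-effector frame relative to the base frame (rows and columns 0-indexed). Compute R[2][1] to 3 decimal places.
End-effector y-axis (col 1 of R) = (-0.0000,0.0000,1.0000)
R[2][1] = 1.0000

1.000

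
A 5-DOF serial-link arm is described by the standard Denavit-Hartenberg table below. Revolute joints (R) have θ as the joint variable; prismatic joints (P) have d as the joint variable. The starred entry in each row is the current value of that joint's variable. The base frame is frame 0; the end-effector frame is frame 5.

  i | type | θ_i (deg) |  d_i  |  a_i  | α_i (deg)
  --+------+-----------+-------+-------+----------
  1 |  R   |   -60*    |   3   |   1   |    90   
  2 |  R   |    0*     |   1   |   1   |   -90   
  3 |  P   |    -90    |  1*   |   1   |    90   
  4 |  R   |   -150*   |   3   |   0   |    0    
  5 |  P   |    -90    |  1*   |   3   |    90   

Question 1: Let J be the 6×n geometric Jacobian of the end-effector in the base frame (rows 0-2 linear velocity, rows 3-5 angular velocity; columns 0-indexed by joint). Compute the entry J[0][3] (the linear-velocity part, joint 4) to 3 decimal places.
axis z_3 = (-0.5000,0.8660,0.0000); lever o_n−o_3 = (-0.7010,4.2141,2.5981)
cross product → J_v[:, 3] = (2.2500,1.2990,-1.5000)
J_ω[:, 3] = z_3
entry J[0][3] = 2.2500

2.250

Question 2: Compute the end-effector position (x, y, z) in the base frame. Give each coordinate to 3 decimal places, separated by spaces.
-1.433 1.482 6.598

after link 1: o_1 = (0.5000, -0.8660, 3.0000)
after link 2: o_2 = (0.1340, -2.2321, 3.0000)
after link 3: o_3 = (-0.7321, -2.7321, 4.0000)
after link 4: o_4 = (-2.2321, -0.1340, 4.0000)
after link 5: o_5 = (-1.4330, 1.4821, 6.5981)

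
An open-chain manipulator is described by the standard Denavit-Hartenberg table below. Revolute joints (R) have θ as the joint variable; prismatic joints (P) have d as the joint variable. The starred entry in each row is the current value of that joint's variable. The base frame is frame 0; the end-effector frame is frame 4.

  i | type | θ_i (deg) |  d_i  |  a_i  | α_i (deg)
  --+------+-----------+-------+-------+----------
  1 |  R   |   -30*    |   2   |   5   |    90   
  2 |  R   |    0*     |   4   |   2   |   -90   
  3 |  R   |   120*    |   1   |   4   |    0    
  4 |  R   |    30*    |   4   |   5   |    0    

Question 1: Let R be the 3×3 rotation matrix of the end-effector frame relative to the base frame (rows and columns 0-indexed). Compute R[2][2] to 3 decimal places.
1.000

End-effector z-axis (col 2 of R) = (0.0000,0.0000,1.0000)
R[2][2] = 1.0000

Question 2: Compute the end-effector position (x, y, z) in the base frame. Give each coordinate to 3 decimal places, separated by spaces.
1.562 1.366 7.000

after link 1: o_1 = (4.3301, -2.5000, 2.0000)
after link 2: o_2 = (4.0622, -6.9641, 2.0000)
after link 3: o_3 = (4.0622, -2.9641, 3.0000)
after link 4: o_4 = (1.5622, 1.3660, 7.0000)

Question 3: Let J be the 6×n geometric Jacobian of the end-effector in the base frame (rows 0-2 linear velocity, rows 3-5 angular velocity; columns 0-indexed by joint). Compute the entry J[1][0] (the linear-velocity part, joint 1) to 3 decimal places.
1.562

axis z_0 = ẑ; lever o_n−o_0 = (1.5622,1.3660,7.0000)
cross product → J_v[:, 0] = (-1.3660,1.5622,0.0000)
J_ω[:, 0] = z_0
entry J[1][0] = 1.5622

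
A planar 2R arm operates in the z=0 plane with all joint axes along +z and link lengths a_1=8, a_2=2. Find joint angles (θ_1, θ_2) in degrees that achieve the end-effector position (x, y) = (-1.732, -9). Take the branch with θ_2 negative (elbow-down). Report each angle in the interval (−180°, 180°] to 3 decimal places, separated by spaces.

cos θ_2 = (83.9998−8²−2²)/(2·8·2) = 0.5000; θ_2 = -60.0004° (elbow-down)
β = atan2(-9.0000,-1.7320) = -100.8931°; ψ = atan2(-1.7321,9.0000) = -10.8934°
θ_1 = β − ψ = -89.9996°

-90.000 -60.000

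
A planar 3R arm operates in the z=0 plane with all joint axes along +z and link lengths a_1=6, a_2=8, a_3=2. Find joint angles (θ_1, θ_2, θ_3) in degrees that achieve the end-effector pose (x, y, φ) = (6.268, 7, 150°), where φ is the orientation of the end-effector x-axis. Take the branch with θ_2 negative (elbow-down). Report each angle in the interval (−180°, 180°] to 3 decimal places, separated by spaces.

wrist centre = target − a_3·(cos φ, sin φ) = (8.0001, 6.0000)
cos θ_2 = (100.0008−6²−8²)/(2·6·8) = 0.0000; θ_2 = -89.9995° (elbow-down)
β = atan2(6.0000,8.0001) = 36.8697°; ψ = atan2(-8.0000,6.0001) = -53.1298°
θ_1 = β − ψ = 89.9995°
θ_3 = φ − θ_1 − θ_2 = 150.0000° (wrapped to (-180°,180°])

90.000 -90.000 150.000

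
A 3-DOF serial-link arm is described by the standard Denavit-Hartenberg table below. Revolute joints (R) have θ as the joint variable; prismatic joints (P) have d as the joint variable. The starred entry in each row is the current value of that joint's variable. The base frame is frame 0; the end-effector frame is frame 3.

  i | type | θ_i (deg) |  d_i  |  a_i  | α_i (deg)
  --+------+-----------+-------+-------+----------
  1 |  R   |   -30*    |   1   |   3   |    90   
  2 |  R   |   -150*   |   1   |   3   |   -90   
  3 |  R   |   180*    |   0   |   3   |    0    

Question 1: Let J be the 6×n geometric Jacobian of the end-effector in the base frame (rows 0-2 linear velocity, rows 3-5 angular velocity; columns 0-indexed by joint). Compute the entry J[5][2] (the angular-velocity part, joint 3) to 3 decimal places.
-0.866

axis z_2 = (0.4330,-0.2500,-0.8660); lever o_n−o_2 = (2.2500,-1.2990,1.5000)
cross product → J_v[:, 2] = (-1.5000,-2.5981,0.0000)
J_ω[:, 2] = z_2
entry J[5][2] = -0.8660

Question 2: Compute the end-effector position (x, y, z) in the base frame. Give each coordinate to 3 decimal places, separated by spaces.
2.098 -2.366 1.000

after link 1: o_1 = (2.5981, -1.5000, 1.0000)
after link 2: o_2 = (-0.1519, -1.0670, -0.5000)
after link 3: o_3 = (2.0981, -2.3660, 1.0000)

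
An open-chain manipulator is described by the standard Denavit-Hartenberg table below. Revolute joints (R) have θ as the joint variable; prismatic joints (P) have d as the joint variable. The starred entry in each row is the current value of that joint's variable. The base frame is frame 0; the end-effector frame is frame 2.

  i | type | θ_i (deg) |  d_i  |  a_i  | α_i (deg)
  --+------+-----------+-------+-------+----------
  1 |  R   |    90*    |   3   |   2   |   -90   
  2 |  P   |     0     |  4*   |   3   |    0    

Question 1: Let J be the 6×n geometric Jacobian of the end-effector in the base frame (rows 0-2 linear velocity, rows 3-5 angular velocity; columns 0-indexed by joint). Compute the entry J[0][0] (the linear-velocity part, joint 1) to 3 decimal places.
-5.000

axis z_0 = ẑ; lever o_n−o_0 = (-4.0000,5.0000,3.0000)
cross product → J_v[:, 0] = (-5.0000,-4.0000,0.0000)
J_ω[:, 0] = z_0
entry J[0][0] = -5.0000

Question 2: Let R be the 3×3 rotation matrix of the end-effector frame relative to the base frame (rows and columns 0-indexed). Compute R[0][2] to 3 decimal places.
End-effector z-axis (col 2 of R) = (-1.0000,0.0000,0.0000)
R[0][2] = -1.0000

-1.000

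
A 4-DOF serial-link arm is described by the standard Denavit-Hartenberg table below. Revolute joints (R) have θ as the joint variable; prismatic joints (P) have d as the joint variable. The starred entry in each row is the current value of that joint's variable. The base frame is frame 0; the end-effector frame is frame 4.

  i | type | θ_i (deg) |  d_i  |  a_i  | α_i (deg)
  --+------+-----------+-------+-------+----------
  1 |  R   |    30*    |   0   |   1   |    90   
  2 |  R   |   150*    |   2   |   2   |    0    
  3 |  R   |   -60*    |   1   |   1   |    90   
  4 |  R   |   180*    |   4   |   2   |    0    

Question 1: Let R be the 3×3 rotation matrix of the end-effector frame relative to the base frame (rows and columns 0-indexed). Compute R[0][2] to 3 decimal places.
0.866

End-effector z-axis (col 2 of R) = (0.8660,0.5000,0.0000)
R[0][2] = 0.8660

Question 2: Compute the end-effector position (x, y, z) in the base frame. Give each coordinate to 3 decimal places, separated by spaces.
after link 1: o_1 = (0.8660, 0.5000, 0.0000)
after link 2: o_2 = (0.3660, -2.0981, 1.0000)
after link 3: o_3 = (0.8660, -2.9641, 2.0000)
after link 4: o_4 = (4.3301, -0.9641, 0.0000)

4.330 -0.964 0.000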